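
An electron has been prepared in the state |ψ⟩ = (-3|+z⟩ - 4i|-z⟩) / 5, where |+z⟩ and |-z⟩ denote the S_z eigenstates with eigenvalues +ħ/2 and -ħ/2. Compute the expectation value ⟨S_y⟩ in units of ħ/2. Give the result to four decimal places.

0.9600

⟨σ_y⟩ = 2 Im(a* b)/(|a|²+|b|²) with a = -3, b = -4i.
a* b = 12i, so ⟨σ_y⟩ = 24/25.
⟨S_y⟩ = (ħ/2)·⟨σ_y⟩.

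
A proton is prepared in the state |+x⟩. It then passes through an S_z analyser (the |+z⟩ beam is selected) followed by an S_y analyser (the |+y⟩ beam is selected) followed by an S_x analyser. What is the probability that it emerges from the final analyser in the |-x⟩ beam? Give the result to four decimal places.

0.1250

First analyser (S_z): from |+x⟩, P(|+z⟩) = 1/2.
After stage 1 the state is |+z⟩; P(|+y⟩) = |⟨+y|+z⟩|² = 1/2.
After stage 2 the state is |+y⟩; P(|-x⟩) = |⟨-x|+y⟩|² = 1/2.
Joint probability = 1/2 × 1/2 × 1/2 = 0.1250.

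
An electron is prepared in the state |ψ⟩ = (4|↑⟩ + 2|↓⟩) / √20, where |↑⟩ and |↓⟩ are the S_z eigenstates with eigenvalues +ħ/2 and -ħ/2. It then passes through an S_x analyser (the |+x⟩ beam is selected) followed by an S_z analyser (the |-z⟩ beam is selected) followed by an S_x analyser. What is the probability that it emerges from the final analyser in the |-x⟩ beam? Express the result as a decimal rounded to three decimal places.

0.225

First analyser (S_x): P(|+x⟩) = |⟨+x|ψ⟩|² = 36/40.
After stage 1 the state is |+x⟩; P(|-z⟩) = |⟨-z|+x⟩|² = 1/2.
After stage 2 the state is |-z⟩; P(|-x⟩) = |⟨-x|-z⟩|² = 1/2.
Joint probability = 36/40 × 1/2 × 1/2 = 0.225.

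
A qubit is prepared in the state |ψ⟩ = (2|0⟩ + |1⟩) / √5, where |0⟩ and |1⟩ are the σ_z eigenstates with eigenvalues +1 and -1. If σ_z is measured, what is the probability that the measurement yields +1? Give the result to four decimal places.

0.8000

The +1 outcome corresponds to |0⟩. Its amplitude in |ψ⟩ is 2/√5.
P = |2|² / 5 = 4/5.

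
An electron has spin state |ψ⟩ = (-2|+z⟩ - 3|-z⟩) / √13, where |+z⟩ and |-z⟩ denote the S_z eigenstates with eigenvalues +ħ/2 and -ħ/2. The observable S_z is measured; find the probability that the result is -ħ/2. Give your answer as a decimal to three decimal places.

0.692

The -ħ/2 outcome corresponds to |-z⟩. Its amplitude in |ψ⟩ is -3/√13.
P = |-3|² / 13 = 9/13.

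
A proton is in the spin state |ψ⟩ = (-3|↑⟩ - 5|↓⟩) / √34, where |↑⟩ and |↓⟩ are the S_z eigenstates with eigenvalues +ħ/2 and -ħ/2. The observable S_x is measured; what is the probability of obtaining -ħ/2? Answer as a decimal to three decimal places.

0.059

|-x⟩ = (|↑⟩ - |↓⟩)/√2, so ⟨-x|ψ⟩ = (2) / (√2·√34).
P = |2|² / 68 = 4/68.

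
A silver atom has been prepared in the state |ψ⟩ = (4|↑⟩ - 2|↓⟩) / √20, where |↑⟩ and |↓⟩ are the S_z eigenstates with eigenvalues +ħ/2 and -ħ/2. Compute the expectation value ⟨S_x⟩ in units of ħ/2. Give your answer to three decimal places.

⟨σ_x⟩ = 2 Re(a* b)/(|a|²+|b|²) with a = 4, b = -2.
a* b = -8, so ⟨σ_x⟩ = -16/20.
⟨S_x⟩ = (ħ/2)·⟨σ_x⟩.

-0.800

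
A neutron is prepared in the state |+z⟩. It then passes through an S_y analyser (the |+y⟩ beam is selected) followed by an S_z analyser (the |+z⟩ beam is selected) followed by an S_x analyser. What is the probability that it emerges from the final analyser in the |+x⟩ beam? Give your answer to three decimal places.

0.125

First analyser (S_y): from |+z⟩, P(|+y⟩) = 1/2.
After stage 1 the state is |+y⟩; P(|+z⟩) = |⟨+z|+y⟩|² = 1/2.
After stage 2 the state is |+z⟩; P(|+x⟩) = |⟨+x|+z⟩|² = 1/2.
Joint probability = 1/2 × 1/2 × 1/2 = 0.125.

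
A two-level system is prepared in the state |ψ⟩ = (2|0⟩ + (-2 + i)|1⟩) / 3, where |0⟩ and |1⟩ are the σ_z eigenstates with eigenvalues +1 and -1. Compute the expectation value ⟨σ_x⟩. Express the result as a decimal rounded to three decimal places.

⟨σ_x⟩ = 2 Re(a* b)/(|a|²+|b|²) with a = 2, b = (-2 + i).
a* b = (-4 + 2i), so ⟨σ_x⟩ = -8/9.

-0.889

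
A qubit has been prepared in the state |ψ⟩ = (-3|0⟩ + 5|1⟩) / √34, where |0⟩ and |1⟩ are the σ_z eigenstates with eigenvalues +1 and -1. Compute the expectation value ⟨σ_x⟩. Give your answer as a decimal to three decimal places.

-0.882

⟨σ_x⟩ = 2 Re(a* b)/(|a|²+|b|²) with a = -3, b = 5.
a* b = -15, so ⟨σ_x⟩ = -30/34.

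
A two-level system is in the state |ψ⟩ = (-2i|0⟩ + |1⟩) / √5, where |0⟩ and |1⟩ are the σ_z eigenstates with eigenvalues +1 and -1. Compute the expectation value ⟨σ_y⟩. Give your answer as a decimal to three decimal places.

⟨σ_y⟩ = 2 Im(a* b)/(|a|²+|b|²) with a = -2i, b = 1.
a* b = 2i, so ⟨σ_y⟩ = 4/5.

0.800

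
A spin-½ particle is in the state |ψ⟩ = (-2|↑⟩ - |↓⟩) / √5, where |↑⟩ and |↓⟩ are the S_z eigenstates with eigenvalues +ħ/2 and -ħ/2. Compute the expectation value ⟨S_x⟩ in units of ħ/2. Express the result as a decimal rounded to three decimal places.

0.800

⟨σ_x⟩ = 2 Re(a* b)/(|a|²+|b|²) with a = -2, b = -1.
a* b = 2, so ⟨σ_x⟩ = 4/5.
⟨S_x⟩ = (ħ/2)·⟨σ_x⟩.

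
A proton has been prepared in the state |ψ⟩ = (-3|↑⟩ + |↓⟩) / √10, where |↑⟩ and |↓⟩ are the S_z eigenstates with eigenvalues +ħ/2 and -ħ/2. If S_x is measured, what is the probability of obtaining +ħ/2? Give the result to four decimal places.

|+x⟩ = (|↑⟩ + |↓⟩)/√2, so ⟨+x|ψ⟩ = (-2) / (√2·√10).
P = |-2|² / 20 = 4/20.

0.2000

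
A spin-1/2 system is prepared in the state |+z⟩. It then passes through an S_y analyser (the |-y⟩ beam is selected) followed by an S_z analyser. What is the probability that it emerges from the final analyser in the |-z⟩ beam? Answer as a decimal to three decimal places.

0.250

First analyser (S_y): from |+z⟩, P(|-y⟩) = 1/2.
After stage 1 the state is |-y⟩; P(|-z⟩) = |⟨-z|-y⟩|² = 1/2.
Joint probability = 1/2 × 1/2 = 0.250.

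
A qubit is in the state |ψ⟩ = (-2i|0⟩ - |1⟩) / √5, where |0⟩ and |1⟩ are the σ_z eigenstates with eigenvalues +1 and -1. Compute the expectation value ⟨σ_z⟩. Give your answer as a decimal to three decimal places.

0.600

⟨σ_z⟩ = |a|² - |b|² divided by |a|²+|b|², with a, b the |0⟩, |1⟩ amplitudes.
= (4 - 1)/5 = 3/5.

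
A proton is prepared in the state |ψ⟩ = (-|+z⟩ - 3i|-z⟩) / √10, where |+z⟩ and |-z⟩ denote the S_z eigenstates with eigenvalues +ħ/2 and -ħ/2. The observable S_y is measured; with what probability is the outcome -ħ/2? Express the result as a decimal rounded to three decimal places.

0.200

|-y⟩ = (|+z⟩ - i|-z⟩)/√2, so ⟨-y|ψ⟩ = (2) / (√2·√10).
P = |2|² / 20 = 4/20.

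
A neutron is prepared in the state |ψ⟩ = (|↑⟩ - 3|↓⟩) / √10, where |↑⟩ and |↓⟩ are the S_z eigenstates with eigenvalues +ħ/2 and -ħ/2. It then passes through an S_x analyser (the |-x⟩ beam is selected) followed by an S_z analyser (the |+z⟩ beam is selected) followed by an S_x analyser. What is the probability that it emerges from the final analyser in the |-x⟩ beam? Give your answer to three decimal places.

First analyser (S_x): P(|-x⟩) = |⟨-x|ψ⟩|² = 16/20.
After stage 1 the state is |-x⟩; P(|+z⟩) = |⟨+z|-x⟩|² = 1/2.
After stage 2 the state is |+z⟩; P(|-x⟩) = |⟨-x|+z⟩|² = 1/2.
Joint probability = 16/20 × 1/2 × 1/2 = 0.200.

0.200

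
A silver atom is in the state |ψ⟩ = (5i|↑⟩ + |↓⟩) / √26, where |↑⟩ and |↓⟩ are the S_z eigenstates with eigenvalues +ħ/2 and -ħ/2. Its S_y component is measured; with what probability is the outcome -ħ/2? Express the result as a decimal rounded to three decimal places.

0.692

|-y⟩ = (|↑⟩ - i|↓⟩)/√2, so ⟨-y|ψ⟩ = (6i) / (√2·√26).
P = |6i|² / 52 = 36/52.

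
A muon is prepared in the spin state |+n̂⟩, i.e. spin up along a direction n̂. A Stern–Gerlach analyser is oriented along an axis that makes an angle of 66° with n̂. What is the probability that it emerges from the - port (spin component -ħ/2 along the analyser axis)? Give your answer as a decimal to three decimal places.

0.297

For spin-½, the probability of finding spin-up along an axis at angle θ to the initial spin direction is cos²(θ/2); spin-down is sin²(θ/2).
θ = 66°, so P = sin²(33°) ≈ 0.297.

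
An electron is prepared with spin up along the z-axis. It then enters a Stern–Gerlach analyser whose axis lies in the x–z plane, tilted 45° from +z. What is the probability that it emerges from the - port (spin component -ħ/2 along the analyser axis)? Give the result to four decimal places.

For spin-½, the probability of finding spin-up along an axis at angle θ to the initial spin direction is cos²(θ/2); spin-down is sin²(θ/2).
θ = 45°, so P = sin²(22.5°) ≈ 0.1464.

0.1464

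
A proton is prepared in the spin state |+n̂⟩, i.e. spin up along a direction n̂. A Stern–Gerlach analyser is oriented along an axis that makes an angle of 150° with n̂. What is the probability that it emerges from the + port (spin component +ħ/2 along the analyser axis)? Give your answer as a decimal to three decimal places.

0.067

For spin-½, the probability of finding spin-up along an axis at angle θ to the initial spin direction is cos²(θ/2); spin-down is sin²(θ/2).
θ = 150°, so P = cos²(75°) ≈ 0.067.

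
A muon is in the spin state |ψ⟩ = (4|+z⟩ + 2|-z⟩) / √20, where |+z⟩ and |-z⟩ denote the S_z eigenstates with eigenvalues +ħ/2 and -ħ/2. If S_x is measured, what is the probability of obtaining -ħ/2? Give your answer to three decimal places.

0.100

|-x⟩ = (|+z⟩ - |-z⟩)/√2, so ⟨-x|ψ⟩ = (2) / (√2·√20).
P = |2|² / 40 = 4/40.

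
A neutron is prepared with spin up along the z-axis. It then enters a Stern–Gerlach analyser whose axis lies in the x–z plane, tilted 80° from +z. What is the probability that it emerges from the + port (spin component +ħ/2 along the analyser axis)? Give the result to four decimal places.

For spin-½, the probability of finding spin-up along an axis at angle θ to the initial spin direction is cos²(θ/2); spin-down is sin²(θ/2).
θ = 80°, so P = cos²(40°) ≈ 0.5868.

0.5868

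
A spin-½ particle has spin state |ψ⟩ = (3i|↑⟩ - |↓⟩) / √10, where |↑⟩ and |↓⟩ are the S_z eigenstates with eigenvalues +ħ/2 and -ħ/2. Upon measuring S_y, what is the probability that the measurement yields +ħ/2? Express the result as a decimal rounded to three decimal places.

0.800

|+y⟩ = (|↑⟩ + i|↓⟩)/√2, so ⟨+y|ψ⟩ = (4i) / (√2·√10).
P = |4i|² / 20 = 16/20.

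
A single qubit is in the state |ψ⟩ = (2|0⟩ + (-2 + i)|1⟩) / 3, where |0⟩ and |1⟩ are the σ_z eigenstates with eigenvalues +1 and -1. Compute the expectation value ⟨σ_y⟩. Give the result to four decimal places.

0.4444

⟨σ_y⟩ = 2 Im(a* b)/(|a|²+|b|²) with a = 2, b = (-2 + i).
a* b = (-4 + 2i), so ⟨σ_y⟩ = 4/9.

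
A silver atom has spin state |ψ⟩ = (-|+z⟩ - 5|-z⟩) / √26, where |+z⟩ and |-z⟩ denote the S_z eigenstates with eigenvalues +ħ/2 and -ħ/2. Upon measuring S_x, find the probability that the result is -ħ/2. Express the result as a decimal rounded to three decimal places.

|-x⟩ = (|+z⟩ - |-z⟩)/√2, so ⟨-x|ψ⟩ = (4) / (√2·√26).
P = |4|² / 52 = 16/52.

0.308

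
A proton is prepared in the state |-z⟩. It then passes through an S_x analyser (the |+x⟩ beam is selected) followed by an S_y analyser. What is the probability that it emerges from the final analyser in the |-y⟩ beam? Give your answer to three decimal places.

0.250

First analyser (S_x): from |-z⟩, P(|+x⟩) = 1/2.
After stage 1 the state is |+x⟩; P(|-y⟩) = |⟨-y|+x⟩|² = 1/2.
Joint probability = 1/2 × 1/2 = 0.250.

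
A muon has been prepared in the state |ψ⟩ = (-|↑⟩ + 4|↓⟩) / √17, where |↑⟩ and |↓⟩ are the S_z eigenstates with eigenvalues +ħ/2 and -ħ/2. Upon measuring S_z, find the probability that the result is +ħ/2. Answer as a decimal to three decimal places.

The +ħ/2 outcome corresponds to |↑⟩. Its amplitude in |ψ⟩ is -1/√17.
P = |-1|² / 17 = 1/17.

0.059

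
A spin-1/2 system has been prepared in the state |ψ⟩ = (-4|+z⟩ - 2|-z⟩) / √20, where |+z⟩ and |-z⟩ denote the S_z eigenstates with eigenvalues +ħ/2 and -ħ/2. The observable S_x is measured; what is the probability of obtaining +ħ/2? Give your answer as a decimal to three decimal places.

0.900

|+x⟩ = (|+z⟩ + |-z⟩)/√2, so ⟨+x|ψ⟩ = (-6) / (√2·√20).
P = |-6|² / 40 = 36/40.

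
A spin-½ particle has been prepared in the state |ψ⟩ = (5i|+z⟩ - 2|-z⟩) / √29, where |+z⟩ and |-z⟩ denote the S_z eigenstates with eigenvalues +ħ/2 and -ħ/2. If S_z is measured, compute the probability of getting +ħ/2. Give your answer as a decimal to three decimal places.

0.862

The +ħ/2 outcome corresponds to |+z⟩. Its amplitude in |ψ⟩ is 5i/√29.
P = |5i|² / 29 = 25/29.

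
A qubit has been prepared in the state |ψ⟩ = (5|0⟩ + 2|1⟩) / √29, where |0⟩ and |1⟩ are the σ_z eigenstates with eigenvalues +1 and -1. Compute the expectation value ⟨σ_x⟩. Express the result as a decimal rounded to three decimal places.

⟨σ_x⟩ = 2 Re(a* b)/(|a|²+|b|²) with a = 5, b = 2.
a* b = 10, so ⟨σ_x⟩ = 20/29.

0.690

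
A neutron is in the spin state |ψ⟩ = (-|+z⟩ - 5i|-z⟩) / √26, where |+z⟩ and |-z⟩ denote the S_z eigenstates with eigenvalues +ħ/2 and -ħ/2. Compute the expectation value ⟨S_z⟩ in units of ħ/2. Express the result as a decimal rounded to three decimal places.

-0.923

⟨σ_z⟩ = |a|² - |b|² divided by |a|²+|b|², with a, b the |+z⟩, |-z⟩ amplitudes.
= (1 - 25)/26 = -24/26.
⟨S_z⟩ = (ħ/2)·⟨σ_z⟩.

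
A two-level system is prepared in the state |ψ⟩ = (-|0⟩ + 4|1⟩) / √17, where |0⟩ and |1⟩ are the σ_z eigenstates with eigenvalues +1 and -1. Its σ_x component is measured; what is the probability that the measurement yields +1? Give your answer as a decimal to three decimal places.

0.265

|+x⟩ = (|0⟩ + |1⟩)/√2, so ⟨+x|ψ⟩ = (3) / (√2·√17).
P = |3|² / 34 = 9/34.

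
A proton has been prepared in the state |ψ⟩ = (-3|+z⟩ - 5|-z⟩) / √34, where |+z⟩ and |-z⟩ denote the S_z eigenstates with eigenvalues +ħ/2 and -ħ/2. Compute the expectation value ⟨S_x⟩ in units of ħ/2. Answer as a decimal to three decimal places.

⟨σ_x⟩ = 2 Re(a* b)/(|a|²+|b|²) with a = -3, b = -5.
a* b = 15, so ⟨σ_x⟩ = 30/34.
⟨S_x⟩ = (ħ/2)·⟨σ_x⟩.

0.882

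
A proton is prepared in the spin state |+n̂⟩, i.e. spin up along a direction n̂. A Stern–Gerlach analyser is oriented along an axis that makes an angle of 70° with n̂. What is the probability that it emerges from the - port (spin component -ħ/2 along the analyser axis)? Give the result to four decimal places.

For spin-½, the probability of finding spin-up along an axis at angle θ to the initial spin direction is cos²(θ/2); spin-down is sin²(θ/2).
θ = 70°, so P = sin²(35°) ≈ 0.3290.

0.3290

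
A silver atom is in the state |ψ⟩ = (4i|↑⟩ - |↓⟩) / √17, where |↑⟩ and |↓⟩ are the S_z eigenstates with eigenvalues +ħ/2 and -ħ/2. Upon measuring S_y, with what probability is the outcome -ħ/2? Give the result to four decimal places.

0.2647

|-y⟩ = (|↑⟩ - i|↓⟩)/√2, so ⟨-y|ψ⟩ = (3i) / (√2·√17).
P = |3i|² / 34 = 9/34.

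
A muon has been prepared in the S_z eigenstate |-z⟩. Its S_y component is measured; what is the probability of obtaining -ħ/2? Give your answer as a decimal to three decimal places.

0.500

In the S_z basis, |-z⟩ = |↓⟩ and |-y⟩ = (|↑⟩ - i|↓⟩)/√2.
|⟨-y|-z⟩|² = 1/2.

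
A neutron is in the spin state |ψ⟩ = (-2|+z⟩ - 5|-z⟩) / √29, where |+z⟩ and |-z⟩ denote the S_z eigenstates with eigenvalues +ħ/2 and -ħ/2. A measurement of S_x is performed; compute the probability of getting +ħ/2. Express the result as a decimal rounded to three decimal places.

|+x⟩ = (|+z⟩ + |-z⟩)/√2, so ⟨+x|ψ⟩ = (-7) / (√2·√29).
P = |-7|² / 58 = 49/58.

0.845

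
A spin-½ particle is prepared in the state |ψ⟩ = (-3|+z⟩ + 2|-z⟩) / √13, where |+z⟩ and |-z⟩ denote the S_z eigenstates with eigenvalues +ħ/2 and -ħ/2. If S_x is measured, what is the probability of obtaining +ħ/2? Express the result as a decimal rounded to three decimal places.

|+x⟩ = (|+z⟩ + |-z⟩)/√2, so ⟨+x|ψ⟩ = (-1) / (√2·√13).
P = |-1|² / 26 = 1/26.

0.038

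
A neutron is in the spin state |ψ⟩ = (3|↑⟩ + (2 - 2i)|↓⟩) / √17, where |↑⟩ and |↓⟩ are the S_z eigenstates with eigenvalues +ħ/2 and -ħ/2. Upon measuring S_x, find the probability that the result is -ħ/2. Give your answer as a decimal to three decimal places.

|-x⟩ = (|↑⟩ - |↓⟩)/√2, so ⟨-x|ψ⟩ = (1 + 2i) / (√2·√17).
P = |1 + 2i|² / 34 = 5/34.

0.147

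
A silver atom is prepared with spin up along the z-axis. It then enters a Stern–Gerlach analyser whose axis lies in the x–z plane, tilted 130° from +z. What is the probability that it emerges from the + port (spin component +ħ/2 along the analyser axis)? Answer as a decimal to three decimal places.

0.179

For spin-½, the probability of finding spin-up along an axis at angle θ to the initial spin direction is cos²(θ/2); spin-down is sin²(θ/2).
θ = 130°, so P = cos²(65°) ≈ 0.179.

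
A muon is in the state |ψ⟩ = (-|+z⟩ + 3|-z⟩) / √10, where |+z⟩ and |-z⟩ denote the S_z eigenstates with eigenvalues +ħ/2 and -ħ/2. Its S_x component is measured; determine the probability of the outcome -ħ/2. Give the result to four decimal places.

0.8000

|-x⟩ = (|+z⟩ - |-z⟩)/√2, so ⟨-x|ψ⟩ = (-4) / (√2·√10).
P = |-4|² / 20 = 16/20.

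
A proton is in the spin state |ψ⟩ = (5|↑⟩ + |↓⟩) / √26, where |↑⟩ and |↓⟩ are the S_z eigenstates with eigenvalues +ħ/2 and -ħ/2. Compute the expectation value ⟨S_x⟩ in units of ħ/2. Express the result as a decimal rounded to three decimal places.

⟨σ_x⟩ = 2 Re(a* b)/(|a|²+|b|²) with a = 5, b = 1.
a* b = 5, so ⟨σ_x⟩ = 10/26.
⟨S_x⟩ = (ħ/2)·⟨σ_x⟩.

0.385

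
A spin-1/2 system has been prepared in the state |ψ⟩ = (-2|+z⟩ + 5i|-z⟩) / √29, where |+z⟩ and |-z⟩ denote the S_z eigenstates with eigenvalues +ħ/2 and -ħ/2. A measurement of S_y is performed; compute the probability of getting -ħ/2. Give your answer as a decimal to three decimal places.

|-y⟩ = (|+z⟩ - i|-z⟩)/√2, so ⟨-y|ψ⟩ = (-7) / (√2·√29).
P = |-7|² / 58 = 49/58.

0.845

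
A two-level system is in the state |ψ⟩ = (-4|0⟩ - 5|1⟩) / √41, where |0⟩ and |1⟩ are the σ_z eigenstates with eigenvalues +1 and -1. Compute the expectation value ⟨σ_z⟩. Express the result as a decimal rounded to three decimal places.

-0.220

⟨σ_z⟩ = |a|² - |b|² divided by |a|²+|b|², with a, b the |0⟩, |1⟩ amplitudes.
= (16 - 25)/41 = -9/41.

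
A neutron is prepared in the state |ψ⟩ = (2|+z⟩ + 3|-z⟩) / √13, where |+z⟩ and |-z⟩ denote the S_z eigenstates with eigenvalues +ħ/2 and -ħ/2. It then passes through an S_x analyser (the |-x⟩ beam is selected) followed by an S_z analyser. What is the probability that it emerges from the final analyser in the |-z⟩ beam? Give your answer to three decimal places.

0.019

First analyser (S_x): P(|-x⟩) = |⟨-x|ψ⟩|² = 1/26.
After stage 1 the state is |-x⟩; P(|-z⟩) = |⟨-z|-x⟩|² = 1/2.
Joint probability = 1/26 × 1/2 = 0.019.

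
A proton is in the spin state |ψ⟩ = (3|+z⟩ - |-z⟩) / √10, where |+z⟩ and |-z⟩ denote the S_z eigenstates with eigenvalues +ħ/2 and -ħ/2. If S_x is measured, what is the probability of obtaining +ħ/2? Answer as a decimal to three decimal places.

0.200

|+x⟩ = (|+z⟩ + |-z⟩)/√2, so ⟨+x|ψ⟩ = (2) / (√2·√10).
P = |2|² / 20 = 4/20.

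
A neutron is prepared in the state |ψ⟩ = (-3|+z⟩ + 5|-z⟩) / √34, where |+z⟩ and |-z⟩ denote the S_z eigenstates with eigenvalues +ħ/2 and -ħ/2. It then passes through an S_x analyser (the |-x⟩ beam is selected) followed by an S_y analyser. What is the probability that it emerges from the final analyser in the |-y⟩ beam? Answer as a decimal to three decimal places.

0.471

First analyser (S_x): P(|-x⟩) = |⟨-x|ψ⟩|² = 64/68.
After stage 1 the state is |-x⟩; P(|-y⟩) = |⟨-y|-x⟩|² = 1/2.
Joint probability = 64/68 × 1/2 = 0.471.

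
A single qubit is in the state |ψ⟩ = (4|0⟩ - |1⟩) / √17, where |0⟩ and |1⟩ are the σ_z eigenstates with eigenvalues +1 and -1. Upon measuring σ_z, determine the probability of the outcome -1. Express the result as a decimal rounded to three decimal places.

0.059

The -1 outcome corresponds to |1⟩. Its amplitude in |ψ⟩ is -1/√17.
P = |-1|² / 17 = 1/17.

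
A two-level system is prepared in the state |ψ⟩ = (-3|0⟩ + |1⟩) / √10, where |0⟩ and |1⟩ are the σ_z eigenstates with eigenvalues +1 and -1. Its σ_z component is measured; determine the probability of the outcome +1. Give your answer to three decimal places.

The +1 outcome corresponds to |0⟩. Its amplitude in |ψ⟩ is -3/√10.
P = |-3|² / 10 = 9/10.

0.900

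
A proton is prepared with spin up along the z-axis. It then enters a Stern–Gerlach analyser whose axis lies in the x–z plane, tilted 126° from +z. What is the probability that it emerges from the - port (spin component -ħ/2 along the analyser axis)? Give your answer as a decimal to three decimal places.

For spin-½, the probability of finding spin-up along an axis at angle θ to the initial spin direction is cos²(θ/2); spin-down is sin²(θ/2).
θ = 126°, so P = sin²(63°) ≈ 0.794.

0.794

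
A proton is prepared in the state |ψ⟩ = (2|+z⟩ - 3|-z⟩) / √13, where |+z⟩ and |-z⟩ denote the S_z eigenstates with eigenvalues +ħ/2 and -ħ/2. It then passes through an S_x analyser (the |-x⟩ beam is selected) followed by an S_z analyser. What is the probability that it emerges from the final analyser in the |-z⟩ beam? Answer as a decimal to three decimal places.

0.481

First analyser (S_x): P(|-x⟩) = |⟨-x|ψ⟩|² = 25/26.
After stage 1 the state is |-x⟩; P(|-z⟩) = |⟨-z|-x⟩|² = 1/2.
Joint probability = 25/26 × 1/2 = 0.481.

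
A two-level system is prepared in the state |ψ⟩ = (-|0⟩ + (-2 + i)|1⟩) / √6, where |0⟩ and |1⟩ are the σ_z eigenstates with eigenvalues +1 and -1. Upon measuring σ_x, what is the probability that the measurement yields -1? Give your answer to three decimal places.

0.167

|-x⟩ = (|0⟩ - |1⟩)/√2, so ⟨-x|ψ⟩ = (1 - i) / (√2·√6).
P = |1 - i|² / 12 = 2/12.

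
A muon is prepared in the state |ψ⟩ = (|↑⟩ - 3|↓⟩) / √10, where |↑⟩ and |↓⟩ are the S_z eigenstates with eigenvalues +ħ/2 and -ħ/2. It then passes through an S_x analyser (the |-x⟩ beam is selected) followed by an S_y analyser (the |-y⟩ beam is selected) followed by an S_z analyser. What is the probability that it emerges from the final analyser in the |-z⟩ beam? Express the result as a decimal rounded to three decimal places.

0.200

First analyser (S_x): P(|-x⟩) = |⟨-x|ψ⟩|² = 16/20.
After stage 1 the state is |-x⟩; P(|-y⟩) = |⟨-y|-x⟩|² = 1/2.
After stage 2 the state is |-y⟩; P(|-z⟩) = |⟨-z|-y⟩|² = 1/2.
Joint probability = 16/20 × 1/2 × 1/2 = 0.200.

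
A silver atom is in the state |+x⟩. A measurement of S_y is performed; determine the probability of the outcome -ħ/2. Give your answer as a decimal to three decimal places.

0.500

In the S_z basis, |+x⟩ = (|↑⟩ + |↓⟩)/√2 and |-y⟩ = (|↑⟩ - i|↓⟩)/√2.
|⟨-y|+x⟩|² = 1/2.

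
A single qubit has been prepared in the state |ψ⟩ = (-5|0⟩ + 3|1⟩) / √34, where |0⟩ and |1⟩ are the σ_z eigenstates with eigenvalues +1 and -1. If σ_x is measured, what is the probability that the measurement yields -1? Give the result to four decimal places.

|-x⟩ = (|0⟩ - |1⟩)/√2, so ⟨-x|ψ⟩ = (-8) / (√2·√34).
P = |-8|² / 68 = 64/68.

0.9412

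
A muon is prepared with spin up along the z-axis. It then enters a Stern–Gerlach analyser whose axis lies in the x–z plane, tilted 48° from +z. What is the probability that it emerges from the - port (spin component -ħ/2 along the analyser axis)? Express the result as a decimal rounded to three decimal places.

For spin-½, the probability of finding spin-up along an axis at angle θ to the initial spin direction is cos²(θ/2); spin-down is sin²(θ/2).
θ = 48°, so P = sin²(24°) ≈ 0.165.

0.165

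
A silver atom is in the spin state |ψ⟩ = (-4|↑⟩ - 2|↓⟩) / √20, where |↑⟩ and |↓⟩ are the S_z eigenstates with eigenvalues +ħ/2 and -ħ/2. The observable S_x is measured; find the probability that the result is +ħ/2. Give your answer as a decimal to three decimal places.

|+x⟩ = (|↑⟩ + |↓⟩)/√2, so ⟨+x|ψ⟩ = (-6) / (√2·√20).
P = |-6|² / 40 = 36/40.

0.900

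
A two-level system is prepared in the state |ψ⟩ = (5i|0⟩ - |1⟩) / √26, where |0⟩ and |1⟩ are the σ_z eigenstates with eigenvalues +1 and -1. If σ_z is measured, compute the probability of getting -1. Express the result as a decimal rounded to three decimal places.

The -1 outcome corresponds to |1⟩. Its amplitude in |ψ⟩ is -1/√26.
P = |-1|² / 26 = 1/26.

0.038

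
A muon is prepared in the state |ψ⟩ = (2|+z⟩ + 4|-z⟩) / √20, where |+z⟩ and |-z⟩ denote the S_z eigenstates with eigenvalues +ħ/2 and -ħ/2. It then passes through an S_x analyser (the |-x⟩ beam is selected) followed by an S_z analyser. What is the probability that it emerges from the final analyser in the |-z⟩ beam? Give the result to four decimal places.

0.0500

First analyser (S_x): P(|-x⟩) = |⟨-x|ψ⟩|² = 4/40.
After stage 1 the state is |-x⟩; P(|-z⟩) = |⟨-z|-x⟩|² = 1/2.
Joint probability = 4/40 × 1/2 = 0.0500.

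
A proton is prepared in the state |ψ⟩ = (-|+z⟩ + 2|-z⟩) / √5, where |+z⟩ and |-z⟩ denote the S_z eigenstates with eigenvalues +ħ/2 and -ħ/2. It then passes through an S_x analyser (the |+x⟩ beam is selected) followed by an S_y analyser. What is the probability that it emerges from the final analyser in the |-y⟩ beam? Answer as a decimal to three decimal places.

0.050

First analyser (S_x): P(|+x⟩) = |⟨+x|ψ⟩|² = 1/10.
After stage 1 the state is |+x⟩; P(|-y⟩) = |⟨-y|+x⟩|² = 1/2.
Joint probability = 1/10 × 1/2 = 0.050.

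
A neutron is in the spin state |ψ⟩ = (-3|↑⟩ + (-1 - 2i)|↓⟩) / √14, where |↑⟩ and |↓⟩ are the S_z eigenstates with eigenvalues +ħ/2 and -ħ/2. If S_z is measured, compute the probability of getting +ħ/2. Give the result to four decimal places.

0.6429

The +ħ/2 outcome corresponds to |↑⟩. Its amplitude in |ψ⟩ is -3/√14.
P = |-3|² / 14 = 9/14.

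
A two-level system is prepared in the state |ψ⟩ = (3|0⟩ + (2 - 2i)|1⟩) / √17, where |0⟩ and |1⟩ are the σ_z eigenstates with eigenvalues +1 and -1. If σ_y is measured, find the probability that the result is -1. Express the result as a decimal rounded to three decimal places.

|-y⟩ = (|0⟩ - i|1⟩)/√2, so ⟨-y|ψ⟩ = (5 + 2i) / (√2·√17).
P = |5 + 2i|² / 34 = 29/34.

0.853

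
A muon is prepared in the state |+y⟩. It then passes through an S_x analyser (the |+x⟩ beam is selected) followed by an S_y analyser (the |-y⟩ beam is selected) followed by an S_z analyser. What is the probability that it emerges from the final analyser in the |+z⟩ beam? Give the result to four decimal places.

0.1250

First analyser (S_x): from |+y⟩, P(|+x⟩) = 1/2.
After stage 1 the state is |+x⟩; P(|-y⟩) = |⟨-y|+x⟩|² = 1/2.
After stage 2 the state is |-y⟩; P(|+z⟩) = |⟨+z|-y⟩|² = 1/2.
Joint probability = 1/2 × 1/2 × 1/2 = 0.1250.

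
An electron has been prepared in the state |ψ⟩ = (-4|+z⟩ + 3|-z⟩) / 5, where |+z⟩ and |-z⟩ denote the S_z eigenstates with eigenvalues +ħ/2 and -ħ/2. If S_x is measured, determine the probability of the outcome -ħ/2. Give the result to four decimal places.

0.9800

|-x⟩ = (|+z⟩ - |-z⟩)/√2, so ⟨-x|ψ⟩ = (-7) / (√2·5).
P = |-7|² / 50 = 49/50.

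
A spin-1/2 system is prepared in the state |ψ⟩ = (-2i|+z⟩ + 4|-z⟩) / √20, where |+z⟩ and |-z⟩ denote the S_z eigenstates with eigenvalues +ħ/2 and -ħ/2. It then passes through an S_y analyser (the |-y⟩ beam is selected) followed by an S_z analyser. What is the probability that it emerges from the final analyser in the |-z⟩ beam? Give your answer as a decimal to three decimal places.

0.050

First analyser (S_y): P(|-y⟩) = |⟨-y|ψ⟩|² = 4/40.
After stage 1 the state is |-y⟩; P(|-z⟩) = |⟨-z|-y⟩|² = 1/2.
Joint probability = 4/40 × 1/2 = 0.050.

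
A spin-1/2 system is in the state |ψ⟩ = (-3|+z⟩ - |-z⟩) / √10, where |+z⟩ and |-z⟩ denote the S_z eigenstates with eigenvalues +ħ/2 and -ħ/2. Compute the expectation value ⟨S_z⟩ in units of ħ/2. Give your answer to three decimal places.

0.800

⟨σ_z⟩ = |a|² - |b|² divided by |a|²+|b|², with a, b the |+z⟩, |-z⟩ amplitudes.
= (9 - 1)/10 = 8/10.
⟨S_z⟩ = (ħ/2)·⟨σ_z⟩.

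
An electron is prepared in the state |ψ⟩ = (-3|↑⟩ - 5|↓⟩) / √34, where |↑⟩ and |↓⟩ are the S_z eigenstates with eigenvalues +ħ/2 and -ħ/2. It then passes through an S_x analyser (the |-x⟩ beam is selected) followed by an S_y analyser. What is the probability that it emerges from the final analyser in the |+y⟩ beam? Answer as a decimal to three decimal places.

0.029

First analyser (S_x): P(|-x⟩) = |⟨-x|ψ⟩|² = 4/68.
After stage 1 the state is |-x⟩; P(|+y⟩) = |⟨+y|-x⟩|² = 1/2.
Joint probability = 4/68 × 1/2 = 0.029.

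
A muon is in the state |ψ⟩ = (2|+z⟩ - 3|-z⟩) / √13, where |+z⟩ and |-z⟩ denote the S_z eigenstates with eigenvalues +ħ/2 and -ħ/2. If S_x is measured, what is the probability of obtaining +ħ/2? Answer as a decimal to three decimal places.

0.038

|+x⟩ = (|+z⟩ + |-z⟩)/√2, so ⟨+x|ψ⟩ = (-1) / (√2·√13).
P = |-1|² / 26 = 1/26.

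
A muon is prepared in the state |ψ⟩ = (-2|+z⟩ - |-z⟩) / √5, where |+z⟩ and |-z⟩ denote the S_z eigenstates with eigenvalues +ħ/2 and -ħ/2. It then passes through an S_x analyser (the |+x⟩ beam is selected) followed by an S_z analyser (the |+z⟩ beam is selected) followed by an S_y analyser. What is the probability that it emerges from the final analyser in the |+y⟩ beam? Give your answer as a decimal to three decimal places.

0.225

First analyser (S_x): P(|+x⟩) = |⟨+x|ψ⟩|² = 9/10.
After stage 1 the state is |+x⟩; P(|+z⟩) = |⟨+z|+x⟩|² = 1/2.
After stage 2 the state is |+z⟩; P(|+y⟩) = |⟨+y|+z⟩|² = 1/2.
Joint probability = 9/10 × 1/2 × 1/2 = 0.225.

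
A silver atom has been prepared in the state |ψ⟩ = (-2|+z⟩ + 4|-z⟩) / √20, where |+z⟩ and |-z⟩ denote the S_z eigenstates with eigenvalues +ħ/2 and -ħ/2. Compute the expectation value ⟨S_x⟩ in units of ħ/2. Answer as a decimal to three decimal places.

-0.800

⟨σ_x⟩ = 2 Re(a* b)/(|a|²+|b|²) with a = -2, b = 4.
a* b = -8, so ⟨σ_x⟩ = -16/20.
⟨S_x⟩ = (ħ/2)·⟨σ_x⟩.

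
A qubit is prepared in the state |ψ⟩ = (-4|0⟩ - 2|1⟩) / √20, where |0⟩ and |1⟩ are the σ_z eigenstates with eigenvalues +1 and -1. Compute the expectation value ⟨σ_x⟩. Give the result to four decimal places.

⟨σ_x⟩ = 2 Re(a* b)/(|a|²+|b|²) with a = -4, b = -2.
a* b = 8, so ⟨σ_x⟩ = 16/20.

0.8000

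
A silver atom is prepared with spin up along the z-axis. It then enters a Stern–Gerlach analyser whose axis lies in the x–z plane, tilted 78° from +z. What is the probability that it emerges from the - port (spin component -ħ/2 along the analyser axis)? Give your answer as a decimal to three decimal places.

0.396

For spin-½, the probability of finding spin-up along an axis at angle θ to the initial spin direction is cos²(θ/2); spin-down is sin²(θ/2).
θ = 78°, so P = sin²(39°) ≈ 0.396.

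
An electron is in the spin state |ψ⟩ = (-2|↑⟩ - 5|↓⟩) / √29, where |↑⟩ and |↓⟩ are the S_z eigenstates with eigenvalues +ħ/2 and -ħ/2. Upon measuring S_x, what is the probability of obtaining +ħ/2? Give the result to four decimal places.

0.8448

|+x⟩ = (|↑⟩ + |↓⟩)/√2, so ⟨+x|ψ⟩ = (-7) / (√2·√29).
P = |-7|² / 58 = 49/58.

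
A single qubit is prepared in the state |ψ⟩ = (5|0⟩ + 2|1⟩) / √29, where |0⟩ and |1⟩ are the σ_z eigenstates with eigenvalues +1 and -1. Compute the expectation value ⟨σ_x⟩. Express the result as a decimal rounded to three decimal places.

⟨σ_x⟩ = 2 Re(a* b)/(|a|²+|b|²) with a = 5, b = 2.
a* b = 10, so ⟨σ_x⟩ = 20/29.

0.690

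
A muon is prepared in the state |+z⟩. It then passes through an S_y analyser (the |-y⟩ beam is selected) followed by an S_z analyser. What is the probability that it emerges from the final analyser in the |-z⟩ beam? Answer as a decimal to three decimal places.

First analyser (S_y): from |+z⟩, P(|-y⟩) = 1/2.
After stage 1 the state is |-y⟩; P(|-z⟩) = |⟨-z|-y⟩|² = 1/2.
Joint probability = 1/2 × 1/2 = 0.250.

0.250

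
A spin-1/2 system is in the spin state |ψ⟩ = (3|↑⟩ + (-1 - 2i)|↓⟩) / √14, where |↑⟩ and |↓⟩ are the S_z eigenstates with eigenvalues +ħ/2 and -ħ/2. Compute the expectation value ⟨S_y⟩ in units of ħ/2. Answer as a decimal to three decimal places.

⟨σ_y⟩ = 2 Im(a* b)/(|a|²+|b|²) with a = 3, b = (-1 - 2i).
a* b = (-3 - 6i), so ⟨σ_y⟩ = -12/14.
⟨S_y⟩ = (ħ/2)·⟨σ_y⟩.

-0.857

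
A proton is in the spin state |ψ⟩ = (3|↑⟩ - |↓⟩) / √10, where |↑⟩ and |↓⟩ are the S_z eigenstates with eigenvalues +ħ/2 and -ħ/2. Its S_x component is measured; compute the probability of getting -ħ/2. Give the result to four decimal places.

0.8000

|-x⟩ = (|↑⟩ - |↓⟩)/√2, so ⟨-x|ψ⟩ = (4) / (√2·√10).
P = |4|² / 20 = 16/20.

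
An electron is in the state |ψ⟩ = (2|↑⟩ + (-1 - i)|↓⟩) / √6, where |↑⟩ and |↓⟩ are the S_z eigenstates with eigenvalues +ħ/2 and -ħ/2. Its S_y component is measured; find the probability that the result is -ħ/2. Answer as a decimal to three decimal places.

0.833

|-y⟩ = (|↑⟩ - i|↓⟩)/√2, so ⟨-y|ψ⟩ = (3 - i) / (√2·√6).
P = |3 - i|² / 12 = 10/12.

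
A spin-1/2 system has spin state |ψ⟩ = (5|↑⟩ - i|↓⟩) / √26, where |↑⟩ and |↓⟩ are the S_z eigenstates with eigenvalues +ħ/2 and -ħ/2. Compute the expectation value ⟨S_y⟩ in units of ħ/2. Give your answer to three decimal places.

⟨σ_y⟩ = 2 Im(a* b)/(|a|²+|b|²) with a = 5, b = -i.
a* b = -5i, so ⟨σ_y⟩ = -10/26.
⟨S_y⟩ = (ħ/2)·⟨σ_y⟩.

-0.385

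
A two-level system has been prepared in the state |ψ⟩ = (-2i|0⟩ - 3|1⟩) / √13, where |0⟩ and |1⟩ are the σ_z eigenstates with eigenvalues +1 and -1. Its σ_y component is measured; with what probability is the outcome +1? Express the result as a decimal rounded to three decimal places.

0.038

|+y⟩ = (|0⟩ + i|1⟩)/√2, so ⟨+y|ψ⟩ = (i) / (√2·√13).
P = |i|² / 26 = 1/26.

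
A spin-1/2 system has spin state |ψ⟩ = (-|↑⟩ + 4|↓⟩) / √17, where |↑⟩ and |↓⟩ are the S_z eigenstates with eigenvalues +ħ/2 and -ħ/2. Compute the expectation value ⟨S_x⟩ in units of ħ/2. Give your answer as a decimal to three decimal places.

-0.471

⟨σ_x⟩ = 2 Re(a* b)/(|a|²+|b|²) with a = -1, b = 4.
a* b = -4, so ⟨σ_x⟩ = -8/17.
⟨S_x⟩ = (ħ/2)·⟨σ_x⟩.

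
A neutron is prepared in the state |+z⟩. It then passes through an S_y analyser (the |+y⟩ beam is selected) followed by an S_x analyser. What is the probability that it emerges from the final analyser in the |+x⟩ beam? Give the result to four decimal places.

First analyser (S_y): from |+z⟩, P(|+y⟩) = 1/2.
After stage 1 the state is |+y⟩; P(|+x⟩) = |⟨+x|+y⟩|² = 1/2.
Joint probability = 1/2 × 1/2 = 0.2500.

0.2500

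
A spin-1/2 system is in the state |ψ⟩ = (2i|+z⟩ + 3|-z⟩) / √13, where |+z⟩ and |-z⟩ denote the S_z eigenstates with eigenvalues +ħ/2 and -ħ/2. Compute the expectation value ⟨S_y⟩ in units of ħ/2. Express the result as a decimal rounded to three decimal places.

⟨σ_y⟩ = 2 Im(a* b)/(|a|²+|b|²) with a = 2i, b = 3.
a* b = -6i, so ⟨σ_y⟩ = -12/13.
⟨S_y⟩ = (ħ/2)·⟨σ_y⟩.

-0.923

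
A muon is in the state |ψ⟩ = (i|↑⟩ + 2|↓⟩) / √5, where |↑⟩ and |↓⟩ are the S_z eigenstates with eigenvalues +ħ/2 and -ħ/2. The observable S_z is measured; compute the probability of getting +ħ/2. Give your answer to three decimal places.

The +ħ/2 outcome corresponds to |↑⟩. Its amplitude in |ψ⟩ is i/√5.
P = |i|² / 5 = 1/5.

0.200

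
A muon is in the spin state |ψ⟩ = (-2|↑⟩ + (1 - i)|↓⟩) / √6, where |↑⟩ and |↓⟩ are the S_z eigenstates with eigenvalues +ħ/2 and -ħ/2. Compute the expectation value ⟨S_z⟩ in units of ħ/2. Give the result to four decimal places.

⟨σ_z⟩ = |a|² - |b|² divided by |a|²+|b|², with a, b the |↑⟩, |↓⟩ amplitudes.
= (4 - 2)/6 = 2/6.
⟨S_z⟩ = (ħ/2)·⟨σ_z⟩.

0.3333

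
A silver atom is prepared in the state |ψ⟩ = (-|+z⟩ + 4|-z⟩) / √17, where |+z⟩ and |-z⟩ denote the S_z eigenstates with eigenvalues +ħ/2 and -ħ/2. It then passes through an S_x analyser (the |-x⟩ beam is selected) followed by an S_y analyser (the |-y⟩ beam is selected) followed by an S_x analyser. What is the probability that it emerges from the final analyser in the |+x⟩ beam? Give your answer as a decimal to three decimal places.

0.184

First analyser (S_x): P(|-x⟩) = |⟨-x|ψ⟩|² = 25/34.
After stage 1 the state is |-x⟩; P(|-y⟩) = |⟨-y|-x⟩|² = 1/2.
After stage 2 the state is |-y⟩; P(|+x⟩) = |⟨+x|-y⟩|² = 1/2.
Joint probability = 25/34 × 1/2 × 1/2 = 0.184.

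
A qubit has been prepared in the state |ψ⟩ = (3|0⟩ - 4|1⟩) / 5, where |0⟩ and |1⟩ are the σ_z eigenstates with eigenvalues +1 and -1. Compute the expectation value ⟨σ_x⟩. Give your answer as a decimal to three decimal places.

-0.960

⟨σ_x⟩ = 2 Re(a* b)/(|a|²+|b|²) with a = 3, b = -4.
a* b = -12, so ⟨σ_x⟩ = -24/25.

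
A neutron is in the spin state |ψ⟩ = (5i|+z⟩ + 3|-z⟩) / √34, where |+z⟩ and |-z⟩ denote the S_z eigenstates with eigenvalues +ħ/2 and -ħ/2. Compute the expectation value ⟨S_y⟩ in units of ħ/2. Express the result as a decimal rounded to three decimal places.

-0.882

⟨σ_y⟩ = 2 Im(a* b)/(|a|²+|b|²) with a = 5i, b = 3.
a* b = -15i, so ⟨σ_y⟩ = -30/34.
⟨S_y⟩ = (ħ/2)·⟨σ_y⟩.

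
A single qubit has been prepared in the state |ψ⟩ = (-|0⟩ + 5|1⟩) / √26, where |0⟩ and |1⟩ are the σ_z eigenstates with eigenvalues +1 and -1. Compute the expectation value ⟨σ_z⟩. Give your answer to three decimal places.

⟨σ_z⟩ = |a|² - |b|² divided by |a|²+|b|², with a, b the |0⟩, |1⟩ amplitudes.
= (1 - 25)/26 = -24/26.

-0.923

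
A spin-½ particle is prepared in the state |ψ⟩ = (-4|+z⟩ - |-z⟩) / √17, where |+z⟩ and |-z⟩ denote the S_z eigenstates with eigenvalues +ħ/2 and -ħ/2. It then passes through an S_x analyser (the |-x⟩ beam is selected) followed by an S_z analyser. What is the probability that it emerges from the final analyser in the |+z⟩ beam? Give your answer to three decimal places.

0.132

First analyser (S_x): P(|-x⟩) = |⟨-x|ψ⟩|² = 9/34.
After stage 1 the state is |-x⟩; P(|+z⟩) = |⟨+z|-x⟩|² = 1/2.
Joint probability = 9/34 × 1/2 = 0.132.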